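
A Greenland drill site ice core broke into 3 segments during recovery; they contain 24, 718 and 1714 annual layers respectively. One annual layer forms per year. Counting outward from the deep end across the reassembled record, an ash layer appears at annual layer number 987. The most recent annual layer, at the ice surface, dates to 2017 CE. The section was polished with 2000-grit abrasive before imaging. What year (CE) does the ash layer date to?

Total annual layers = 24 + 718 + 1714 = 2456.
Between annual layer 987 and the ice surface there are 2456 − 987 = 1469 annual layers.
2017 − 1469 = 548 CE.

548 CE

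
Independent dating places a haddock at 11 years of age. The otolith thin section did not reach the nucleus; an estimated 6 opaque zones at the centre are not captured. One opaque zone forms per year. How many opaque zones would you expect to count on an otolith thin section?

5 opaque zones

One opaque zone per year gives 11 opaque zones over 11 years.
Less the 6 uncaptured opaque zones: 11 − 6 = 5.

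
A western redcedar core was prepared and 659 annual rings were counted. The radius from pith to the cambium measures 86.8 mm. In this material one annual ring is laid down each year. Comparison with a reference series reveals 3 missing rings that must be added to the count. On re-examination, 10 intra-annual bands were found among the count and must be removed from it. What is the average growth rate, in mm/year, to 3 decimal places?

0.133 mm/year

Correcting the raw count gives 659 − 10 + 3 = 652 true annual rings.
86.8 mm over 652 years gives 86.8 / 652 ≈ 0.133 mm/year.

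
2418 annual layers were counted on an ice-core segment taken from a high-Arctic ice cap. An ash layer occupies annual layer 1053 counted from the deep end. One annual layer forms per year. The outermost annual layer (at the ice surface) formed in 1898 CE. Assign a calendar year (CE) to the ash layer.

2418 − 1053 = 1365 annual layers lie beyond the ash layer toward the ice surface.
1898 − 1365 = 533 CE.

533 CE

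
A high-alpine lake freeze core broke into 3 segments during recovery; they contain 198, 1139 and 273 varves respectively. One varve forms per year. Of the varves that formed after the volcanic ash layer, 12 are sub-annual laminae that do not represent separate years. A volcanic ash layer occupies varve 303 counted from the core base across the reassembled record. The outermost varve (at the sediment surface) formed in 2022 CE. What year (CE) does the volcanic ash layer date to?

Total varves = 198 + 1139 + 273 = 1610.
The volcanic ash layer sits at varve 303 from the core base, so 1610 − 303 = 1307 varves formed after it.
Removing the 12 false varves leaves 1307 − 12 = 1295 true varves beyond the volcanic ash layer.
2022 − 1295 = 727 CE.

727 CE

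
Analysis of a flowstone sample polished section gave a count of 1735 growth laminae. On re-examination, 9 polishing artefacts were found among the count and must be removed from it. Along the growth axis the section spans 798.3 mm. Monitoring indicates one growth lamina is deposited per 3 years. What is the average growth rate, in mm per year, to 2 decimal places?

0.15 mm per year

After corrections the count is 1735 − 9 = 1726 growth laminae.
At 3 years per growth lamina, 1726 × 3 = 5178 years.
Extension rate ≈ 798.3 / 5178 = 0.15 mm per year.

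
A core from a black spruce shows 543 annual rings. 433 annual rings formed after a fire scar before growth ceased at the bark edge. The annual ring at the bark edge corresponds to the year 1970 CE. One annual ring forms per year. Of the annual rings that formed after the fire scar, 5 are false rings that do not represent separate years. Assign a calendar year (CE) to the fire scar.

1542 CE

433 annual rings post-date the fire scar.
Excluding 5 false annual rings: 433 − 5 = 428.
1970 − 428 = 1542 CE.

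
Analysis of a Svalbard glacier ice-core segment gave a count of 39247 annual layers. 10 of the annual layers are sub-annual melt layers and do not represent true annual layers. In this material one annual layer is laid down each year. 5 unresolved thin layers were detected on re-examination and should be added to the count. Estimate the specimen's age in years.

Correcting the raw count gives 39247 − 10 + 5 = 39242 true annual layers.
At one annual layer per year, that is 39242 years.

39242 yr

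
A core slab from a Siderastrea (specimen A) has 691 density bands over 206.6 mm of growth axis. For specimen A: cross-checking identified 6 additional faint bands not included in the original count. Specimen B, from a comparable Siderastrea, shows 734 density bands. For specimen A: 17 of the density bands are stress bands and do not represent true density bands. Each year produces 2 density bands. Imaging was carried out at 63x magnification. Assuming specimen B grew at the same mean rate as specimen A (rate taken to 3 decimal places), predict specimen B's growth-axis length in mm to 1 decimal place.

Specimen A: adjusted count: 691 − 17 + 6 = 680 density bands.
Specimen A: dividing by 2 density bands per year: 680 / 2 = 340 years.
A: Mean rate = 206.6 mm / 340 years ≈ 0.608 mm/year.
Specimen B: 734 density bands at 2 per year is 734 / 2 = 367 years. For B, 0.608 mm/year × 367 years = 223.1 mm.

223.1 mm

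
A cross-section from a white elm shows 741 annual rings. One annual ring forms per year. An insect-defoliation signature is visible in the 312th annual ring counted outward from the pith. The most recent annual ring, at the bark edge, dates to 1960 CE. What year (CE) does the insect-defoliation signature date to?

1531 CE

741 − 312 = 429 annual rings lie beyond the insect-defoliation signature toward the bark edge.
The annual ring at the bark edge is 1960 CE, so the insect-defoliation signature dates to 1960 − 429 = 1531 CE.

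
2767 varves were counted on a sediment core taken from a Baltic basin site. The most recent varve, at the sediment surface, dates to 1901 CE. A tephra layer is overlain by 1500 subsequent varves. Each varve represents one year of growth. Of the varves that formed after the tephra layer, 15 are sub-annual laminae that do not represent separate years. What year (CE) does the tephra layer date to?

There are 1500 varves younger than the tephra layer.
Excluding 15 false varves: 1500 − 15 = 1485.
1901 − 1485 = 416 CE.

416 CE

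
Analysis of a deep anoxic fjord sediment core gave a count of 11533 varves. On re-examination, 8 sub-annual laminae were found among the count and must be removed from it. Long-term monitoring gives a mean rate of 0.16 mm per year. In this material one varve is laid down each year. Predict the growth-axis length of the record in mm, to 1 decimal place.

1844.0 mm

True varve count = 11533 − 8 = 11525.
Length ≈ 0.16 × 11525 = 1844.0 mm.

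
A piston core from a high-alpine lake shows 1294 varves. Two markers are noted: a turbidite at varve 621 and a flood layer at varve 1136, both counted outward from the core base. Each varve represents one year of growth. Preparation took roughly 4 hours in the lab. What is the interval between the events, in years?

1136 − 621 = 515 varves lie between the two events.
One varve per year makes the interval 515 years.

515 years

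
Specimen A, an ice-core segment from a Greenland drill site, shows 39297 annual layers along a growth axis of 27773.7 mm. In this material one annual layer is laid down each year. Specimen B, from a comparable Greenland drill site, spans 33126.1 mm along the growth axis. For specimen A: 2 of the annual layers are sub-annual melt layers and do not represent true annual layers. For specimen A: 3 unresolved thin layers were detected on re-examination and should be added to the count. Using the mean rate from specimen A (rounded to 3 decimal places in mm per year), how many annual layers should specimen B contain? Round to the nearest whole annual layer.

46854 annual layers

Specimen A: correcting the raw count gives 39297 − 2 + 3 = 39298 true annual layers.
A: Mean rate = 27773.7 mm / 39298 years ≈ 0.707 mm/yr.
B spans 33126.1 / 0.707 = 46854.46 years ≈ 46854 annual layers.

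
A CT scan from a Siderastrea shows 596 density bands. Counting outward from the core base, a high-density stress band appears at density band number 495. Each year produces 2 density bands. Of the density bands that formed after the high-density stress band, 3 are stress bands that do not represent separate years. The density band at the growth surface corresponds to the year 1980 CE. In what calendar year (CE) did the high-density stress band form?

1931 CE

The high-density stress band sits at density band 495 from the core base, so 596 − 495 = 101 density bands formed after it.
Excluding 3 false density bands: 101 − 3 = 98.
98 density bands at 2 per year is 98 / 2 = 49 years.
1980 − 49 = 1931 CE.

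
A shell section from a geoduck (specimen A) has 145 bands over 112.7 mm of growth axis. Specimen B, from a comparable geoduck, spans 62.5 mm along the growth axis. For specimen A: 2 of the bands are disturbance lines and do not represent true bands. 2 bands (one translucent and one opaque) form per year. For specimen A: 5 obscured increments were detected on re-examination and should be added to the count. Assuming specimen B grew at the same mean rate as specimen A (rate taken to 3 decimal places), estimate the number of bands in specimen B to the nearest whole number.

82 bands

Specimen A: correcting the raw count gives 145 − 2 + 5 = 148 true bands.
Specimen A: with 2 bands per year, 148 / 2 = 74 years.
A: 112.7 mm over 74 years gives 112.7 / 74 ≈ 1.523 mm/year.
B spans 62.5 / 1.523 = 41.04 years; at 2 bands per year that is 41.04 × 2 ≈ 82 bands.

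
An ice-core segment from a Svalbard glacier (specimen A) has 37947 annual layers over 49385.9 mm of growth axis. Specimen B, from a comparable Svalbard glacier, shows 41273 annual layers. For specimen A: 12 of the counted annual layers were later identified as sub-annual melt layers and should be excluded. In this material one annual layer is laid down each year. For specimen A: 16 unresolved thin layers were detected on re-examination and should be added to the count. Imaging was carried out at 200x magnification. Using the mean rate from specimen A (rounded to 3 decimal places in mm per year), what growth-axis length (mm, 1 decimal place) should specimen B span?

53696.2 mm

Specimen A: adjusted count: 37947 − 12 + 16 = 37951 annual layers.
A: 49385.9 mm over 37951 years gives 49385.9 / 37951 ≈ 1.301 mm/year.
Length of B = 1.301 × 41273 = 53696.2 mm.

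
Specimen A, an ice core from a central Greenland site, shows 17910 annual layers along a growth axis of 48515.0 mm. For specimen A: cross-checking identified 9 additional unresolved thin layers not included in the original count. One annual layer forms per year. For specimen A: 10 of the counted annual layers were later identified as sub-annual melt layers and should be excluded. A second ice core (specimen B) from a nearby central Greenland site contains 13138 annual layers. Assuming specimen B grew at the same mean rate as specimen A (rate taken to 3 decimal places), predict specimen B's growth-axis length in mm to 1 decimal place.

35590.8 mm

Specimen A: adjusted count: 17910 − 10 + 9 = 17909 annual layers.
A: 48515.0 mm over 17909 years gives 48515.0 / 17909 ≈ 2.709 mm per year.
For B, 2.709 mm/year × 13138 years = 35590.8 mm.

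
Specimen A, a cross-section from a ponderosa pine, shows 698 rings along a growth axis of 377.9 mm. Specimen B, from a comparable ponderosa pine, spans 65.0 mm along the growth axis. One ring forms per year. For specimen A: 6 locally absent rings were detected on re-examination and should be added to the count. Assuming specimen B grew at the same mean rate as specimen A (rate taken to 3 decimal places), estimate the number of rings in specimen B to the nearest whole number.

121 rings

Specimen A: true ring count = 698 + 6 = 704.
A: Mean rate = 377.9 mm / 704 years ≈ 0.537 mm/year.
Specimen B: 65.0 mm / 0.537 mm per year = 121.04 years ≈ 121 rings.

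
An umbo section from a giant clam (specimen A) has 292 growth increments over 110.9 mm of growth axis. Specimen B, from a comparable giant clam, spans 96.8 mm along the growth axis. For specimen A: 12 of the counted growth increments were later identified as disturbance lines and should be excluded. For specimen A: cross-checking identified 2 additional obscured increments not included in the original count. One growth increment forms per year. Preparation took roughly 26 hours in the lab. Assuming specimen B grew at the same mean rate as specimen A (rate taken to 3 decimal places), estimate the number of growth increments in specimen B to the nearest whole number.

Specimen A: true growth increment count = 292 − 12 + 2 = 282.
A: Extension rate ≈ 110.9 / 282 = 0.393 mm/year.
For B, 96.8 / 0.393 = 246.31 years ≈ 246 growth increments.

246 growth increments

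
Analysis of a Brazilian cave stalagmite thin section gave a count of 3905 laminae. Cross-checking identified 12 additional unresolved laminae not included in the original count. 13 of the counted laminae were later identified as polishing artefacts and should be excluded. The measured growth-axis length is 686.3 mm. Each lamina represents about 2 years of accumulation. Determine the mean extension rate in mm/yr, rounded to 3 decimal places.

Correcting the raw count gives 3905 − 13 + 12 = 3904 true laminae.
Multiplying by 2 years per lamina: 3904 × 2 = 7808 years.
Mean rate = 686.3 mm / 7808 years ≈ 0.088 mm/yr.

0.088 mm/yr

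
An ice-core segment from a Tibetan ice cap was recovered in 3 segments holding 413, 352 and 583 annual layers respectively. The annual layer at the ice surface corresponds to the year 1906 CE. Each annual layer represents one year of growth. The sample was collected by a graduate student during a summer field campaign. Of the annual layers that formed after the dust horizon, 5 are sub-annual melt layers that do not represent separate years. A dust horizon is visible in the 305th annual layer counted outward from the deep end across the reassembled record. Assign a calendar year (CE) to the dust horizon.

Total annual layers = 413 + 352 + 583 = 1348.
Between annual layer 305 and the ice surface there are 1348 − 305 = 1043 annual layers.
Excluding 5 false annual layers: 1043 − 5 = 1038.
1906 − 1038 = 868 CE.

868 CE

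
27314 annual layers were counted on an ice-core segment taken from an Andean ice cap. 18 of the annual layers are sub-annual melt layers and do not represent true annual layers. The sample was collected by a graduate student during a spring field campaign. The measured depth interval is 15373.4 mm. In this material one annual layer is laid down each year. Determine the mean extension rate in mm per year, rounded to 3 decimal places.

After corrections the count is 27314 − 18 = 27296 annual layers.
15373.4 mm over 27296 years gives 15373.4 / 27296 ≈ 0.563 mm per year.

0.563 mm per year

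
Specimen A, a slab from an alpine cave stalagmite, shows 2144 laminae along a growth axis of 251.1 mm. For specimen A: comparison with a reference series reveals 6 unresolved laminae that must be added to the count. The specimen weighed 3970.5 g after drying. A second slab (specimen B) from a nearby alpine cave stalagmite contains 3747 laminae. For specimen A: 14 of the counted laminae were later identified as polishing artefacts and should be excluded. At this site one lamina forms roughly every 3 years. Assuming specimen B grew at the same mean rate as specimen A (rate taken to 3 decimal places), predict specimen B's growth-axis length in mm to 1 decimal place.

Specimen A: adjusted count: 2144 − 14 + 6 = 2136 laminae.
Specimen A: multiplying by 3 years per lamina: 2136 × 3 = 6408 years.
A: Mean rate = 251.1 mm / 6408 years ≈ 0.039 mm/yr.
Specimen B: multiplying by 3 years per lamina: 3747 × 3 = 11241 years. Length of B = 0.039 × 11241 = 438.4 mm.

438.4 mm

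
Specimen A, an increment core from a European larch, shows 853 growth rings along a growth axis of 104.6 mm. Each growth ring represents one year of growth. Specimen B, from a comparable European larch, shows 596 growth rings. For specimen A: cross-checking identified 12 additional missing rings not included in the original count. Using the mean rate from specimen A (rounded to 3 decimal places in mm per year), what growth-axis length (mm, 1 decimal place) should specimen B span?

72.1 mm

Specimen A: correcting the raw count gives 853 + 12 = 865 true growth rings.
A: 104.6 mm over 865 years gives 104.6 / 865 ≈ 0.121 mm per year.
For B, 0.121 mm/year × 596 years = 72.1 mm.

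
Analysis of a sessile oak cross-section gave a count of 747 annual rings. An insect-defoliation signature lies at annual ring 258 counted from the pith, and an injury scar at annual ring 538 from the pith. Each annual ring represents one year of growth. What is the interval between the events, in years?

Separation: 538 − 258 = 280 annual rings.
That is 280 years at one annual ring per year.

280 yr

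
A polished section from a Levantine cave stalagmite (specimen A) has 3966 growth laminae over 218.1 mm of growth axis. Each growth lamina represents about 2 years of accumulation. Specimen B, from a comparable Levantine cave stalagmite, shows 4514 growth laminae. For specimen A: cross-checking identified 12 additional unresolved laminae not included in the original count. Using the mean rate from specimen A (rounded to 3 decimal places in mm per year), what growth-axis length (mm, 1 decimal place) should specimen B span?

Specimen A: correcting the raw count gives 3966 + 12 = 3978 true growth laminae.
Specimen A: multiplying by 2 years per growth lamina: 3978 × 2 = 7956 years.
A: 218.1 mm over 7956 years gives 218.1 / 7956 ≈ 0.027 mm/year.
Specimen B: multiplying by 2 years per growth lamina: 4514 × 2 = 9028 years. B's length ≈ 0.027 × 9028 = 243.8 mm.

243.8 mm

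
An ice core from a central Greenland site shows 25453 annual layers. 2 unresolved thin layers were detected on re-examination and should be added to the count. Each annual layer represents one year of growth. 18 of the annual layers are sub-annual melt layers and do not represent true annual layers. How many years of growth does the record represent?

After corrections the count is 25453 − 18 + 2 = 25437 annual layers.
With a one-to-one annual layer periodicity this is 25437 years.

25437 yr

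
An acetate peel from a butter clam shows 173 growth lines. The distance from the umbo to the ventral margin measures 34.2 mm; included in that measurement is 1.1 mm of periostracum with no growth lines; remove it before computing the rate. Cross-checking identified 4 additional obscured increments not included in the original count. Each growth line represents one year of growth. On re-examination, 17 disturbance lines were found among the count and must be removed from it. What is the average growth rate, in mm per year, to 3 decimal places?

True growth line count = 173 − 17 + 4 = 160.
Net length = 34.2 − 1.1 = 33.1 mm.
Mean rate = 33.1 mm / 160 years ≈ 0.207 mm per year.

0.207 mm per year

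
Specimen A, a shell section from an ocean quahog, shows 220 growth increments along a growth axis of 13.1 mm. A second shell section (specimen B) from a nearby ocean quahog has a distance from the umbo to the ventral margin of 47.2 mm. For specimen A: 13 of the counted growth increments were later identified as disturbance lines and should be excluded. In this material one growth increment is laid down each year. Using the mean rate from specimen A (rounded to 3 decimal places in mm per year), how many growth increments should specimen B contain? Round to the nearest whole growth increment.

Specimen A: after corrections the count is 220 − 13 = 207 growth increments.
A: 13.1 mm over 207 years gives 13.1 / 207 ≈ 0.063 mm per year.
For B, 47.2 / 0.063 = 749.21 years ≈ 749 growth increments.

749 growth increments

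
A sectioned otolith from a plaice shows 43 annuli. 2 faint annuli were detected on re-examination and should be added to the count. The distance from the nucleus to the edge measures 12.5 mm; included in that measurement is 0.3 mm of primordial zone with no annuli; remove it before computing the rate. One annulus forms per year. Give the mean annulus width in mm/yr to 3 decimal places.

0.271 mm/yr

Adjusted count: 43 + 2 = 45 annuli.
Net length = 12.5 − 0.3 = 12.2 mm.
Extension rate ≈ 12.2 / 45 = 0.271 mm/yr.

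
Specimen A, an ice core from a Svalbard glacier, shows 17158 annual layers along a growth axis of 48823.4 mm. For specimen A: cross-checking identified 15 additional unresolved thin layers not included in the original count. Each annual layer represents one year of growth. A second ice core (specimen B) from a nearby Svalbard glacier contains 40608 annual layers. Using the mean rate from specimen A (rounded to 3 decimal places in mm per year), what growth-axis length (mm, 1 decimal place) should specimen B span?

115448.5 mm

Specimen A: correcting the raw count gives 17158 + 15 = 17173 true annual layers.
A: Mean rate = 48823.4 mm / 17173 years ≈ 2.843 mm per year.
Length of B = 2.843 × 40608 = 115448.5 mm.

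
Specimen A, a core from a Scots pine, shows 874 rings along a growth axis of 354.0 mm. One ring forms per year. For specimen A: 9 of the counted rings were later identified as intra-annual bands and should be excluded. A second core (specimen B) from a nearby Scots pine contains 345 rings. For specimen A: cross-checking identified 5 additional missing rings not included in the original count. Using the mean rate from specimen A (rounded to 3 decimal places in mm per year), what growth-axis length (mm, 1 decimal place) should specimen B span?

140.4 mm

Specimen A: true ring count = 874 − 9 + 5 = 870.
A: Extension rate ≈ 354.0 / 870 = 0.407 mm/yr.
Length of B = 0.407 × 345 = 140.4 mm.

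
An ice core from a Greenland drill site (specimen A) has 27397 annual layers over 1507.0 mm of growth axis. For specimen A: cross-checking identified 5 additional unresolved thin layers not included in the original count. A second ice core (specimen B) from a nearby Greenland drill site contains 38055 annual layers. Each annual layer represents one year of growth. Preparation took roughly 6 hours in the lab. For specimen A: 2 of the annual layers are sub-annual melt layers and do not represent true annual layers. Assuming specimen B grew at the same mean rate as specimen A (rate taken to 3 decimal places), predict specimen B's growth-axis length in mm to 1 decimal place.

Specimen A: adjusted count: 27397 − 2 + 5 = 27400 annual layers.
A: 1507.0 mm over 27400 years gives 1507.0 / 27400 ≈ 0.055 mm/yr.
B's length ≈ 0.055 × 38055 = 2093.0 mm.

2093.0 mm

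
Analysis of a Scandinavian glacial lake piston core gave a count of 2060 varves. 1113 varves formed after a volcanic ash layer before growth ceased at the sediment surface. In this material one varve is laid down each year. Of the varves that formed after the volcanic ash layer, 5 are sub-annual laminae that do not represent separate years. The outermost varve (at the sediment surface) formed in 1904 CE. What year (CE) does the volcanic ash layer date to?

There are 1113 varves younger than the volcanic ash layer.
Excluding 5 false varves: 1113 − 5 = 1108.
Counting back 1108 years from 1904 CE places the volcanic ash layer in 1904 − 1108 = 796 CE.

796 CE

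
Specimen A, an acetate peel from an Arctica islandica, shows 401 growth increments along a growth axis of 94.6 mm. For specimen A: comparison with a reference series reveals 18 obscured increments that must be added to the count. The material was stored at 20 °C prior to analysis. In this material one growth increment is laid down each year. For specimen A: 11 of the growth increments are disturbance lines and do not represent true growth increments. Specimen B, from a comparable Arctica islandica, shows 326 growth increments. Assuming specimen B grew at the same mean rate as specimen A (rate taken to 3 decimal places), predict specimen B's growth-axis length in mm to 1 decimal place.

75.6 mm

Specimen A: correcting the raw count gives 401 − 11 + 18 = 408 true growth increments.
A: Extension rate ≈ 94.6 / 408 = 0.232 mm per year.
For B, 0.232 mm/year × 326 years = 75.6 mm.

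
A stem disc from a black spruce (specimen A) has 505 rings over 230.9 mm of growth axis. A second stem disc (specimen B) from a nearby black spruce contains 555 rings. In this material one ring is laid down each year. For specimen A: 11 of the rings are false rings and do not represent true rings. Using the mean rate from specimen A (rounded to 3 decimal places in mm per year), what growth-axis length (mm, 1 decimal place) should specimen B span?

259.2 mm

Specimen A: correcting the raw count gives 505 − 11 = 494 true rings.
A: Mean rate = 230.9 mm / 494 years ≈ 0.467 mm per year.
Length of B = 0.467 × 555 = 259.2 mm.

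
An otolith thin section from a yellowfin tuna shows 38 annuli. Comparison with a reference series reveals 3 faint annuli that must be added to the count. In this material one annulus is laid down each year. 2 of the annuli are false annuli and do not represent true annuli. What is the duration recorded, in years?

Adjusted count: 38 − 2 + 3 = 39 annuli.
With a one-to-one annulus periodicity this is 39 years.

39 yr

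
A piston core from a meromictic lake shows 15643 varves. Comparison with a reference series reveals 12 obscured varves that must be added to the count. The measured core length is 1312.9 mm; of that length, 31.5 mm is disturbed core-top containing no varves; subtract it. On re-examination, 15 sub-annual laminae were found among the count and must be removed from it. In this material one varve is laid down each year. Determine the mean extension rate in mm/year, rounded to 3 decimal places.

0.082 mm/year

After corrections the count is 15643 − 15 + 12 = 15640 varves.
The growth record spans 1312.9 − 31.5 = 1281.4 mm.
Mean rate = 1281.4 mm / 15640 years ≈ 0.082 mm/year.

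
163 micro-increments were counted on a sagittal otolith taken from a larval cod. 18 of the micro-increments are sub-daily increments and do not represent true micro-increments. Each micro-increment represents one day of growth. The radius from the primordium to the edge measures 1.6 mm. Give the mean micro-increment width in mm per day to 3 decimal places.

0.011 mm per day

Adjusted count: 163 − 18 = 145 micro-increments.
Mean rate = 1.6 mm / 145 days ≈ 0.011 mm per day.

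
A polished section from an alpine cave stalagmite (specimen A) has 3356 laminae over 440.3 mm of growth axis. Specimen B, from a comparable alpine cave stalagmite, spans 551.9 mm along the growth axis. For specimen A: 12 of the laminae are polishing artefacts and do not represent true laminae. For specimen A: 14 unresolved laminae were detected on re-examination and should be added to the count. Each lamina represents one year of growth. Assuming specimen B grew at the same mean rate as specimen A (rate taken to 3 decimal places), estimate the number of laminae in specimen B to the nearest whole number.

4213 laminae

Specimen A: adjusted count: 3356 − 12 + 14 = 3358 laminae.
A: Extension rate ≈ 440.3 / 3358 = 0.131 mm per year.
Specimen B: 551.9 mm / 0.131 mm per year = 4212.98 years ≈ 4213 laminae.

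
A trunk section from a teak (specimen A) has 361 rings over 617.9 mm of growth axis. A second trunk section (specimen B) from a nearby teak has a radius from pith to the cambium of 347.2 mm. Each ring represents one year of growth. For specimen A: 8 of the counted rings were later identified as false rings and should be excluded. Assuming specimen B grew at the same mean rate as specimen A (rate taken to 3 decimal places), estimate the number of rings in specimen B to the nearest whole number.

Specimen A: after corrections the count is 361 − 8 = 353 rings.
A: 617.9 mm over 353 years gives 617.9 / 353 ≈ 1.750 mm/yr.
Specimen B: 347.2 mm / 1.750 mm per year = 198.40 years ≈ 198 rings.

198 rings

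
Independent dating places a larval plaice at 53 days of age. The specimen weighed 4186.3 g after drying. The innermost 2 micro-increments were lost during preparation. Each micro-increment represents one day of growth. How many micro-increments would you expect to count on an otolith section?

51 micro-increments

At one micro-increment per day, 53 days correspond to 53 micro-increments.
Subtracting the 2 micro-increments not captured gives 53 − 2 = 51 micro-increments in the record.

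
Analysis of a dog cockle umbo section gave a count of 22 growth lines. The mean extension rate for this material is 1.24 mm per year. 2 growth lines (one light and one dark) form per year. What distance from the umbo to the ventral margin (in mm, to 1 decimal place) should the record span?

13.6 mm

22 growth lines at 2 per year is 22 / 2 = 11 years.
11 years at 1.24 mm/year gives 1.24 × 11 = 13.6 mm.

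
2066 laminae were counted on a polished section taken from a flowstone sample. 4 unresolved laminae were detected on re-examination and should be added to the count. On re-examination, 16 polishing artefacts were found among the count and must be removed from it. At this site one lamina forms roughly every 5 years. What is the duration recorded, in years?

Correcting the raw count gives 2066 − 16 + 4 = 2054 true laminae.
Multiplying by 5 years per lamina: 2054 × 5 = 10270 years.

10270 years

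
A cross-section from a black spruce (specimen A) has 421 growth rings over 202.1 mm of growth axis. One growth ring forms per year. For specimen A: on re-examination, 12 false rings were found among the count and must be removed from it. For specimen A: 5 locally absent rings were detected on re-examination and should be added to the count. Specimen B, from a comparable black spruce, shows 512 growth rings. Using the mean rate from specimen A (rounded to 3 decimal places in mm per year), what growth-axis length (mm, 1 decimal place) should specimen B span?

Specimen A: after corrections the count is 421 − 12 + 5 = 414 growth rings.
A: Extension rate ≈ 202.1 / 414 = 0.488 mm per year.
For B, 0.488 mm/year × 512 years = 249.9 mm.

249.9 mm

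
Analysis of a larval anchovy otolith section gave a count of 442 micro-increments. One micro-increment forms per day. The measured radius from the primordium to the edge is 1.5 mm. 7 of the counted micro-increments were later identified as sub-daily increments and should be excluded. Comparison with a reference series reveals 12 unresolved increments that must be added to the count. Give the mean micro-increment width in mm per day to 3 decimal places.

0.003 mm per day

Adjusted count: 442 − 7 + 12 = 447 micro-increments.
Mean rate = 1.5 mm / 447 days ≈ 0.003 mm per day.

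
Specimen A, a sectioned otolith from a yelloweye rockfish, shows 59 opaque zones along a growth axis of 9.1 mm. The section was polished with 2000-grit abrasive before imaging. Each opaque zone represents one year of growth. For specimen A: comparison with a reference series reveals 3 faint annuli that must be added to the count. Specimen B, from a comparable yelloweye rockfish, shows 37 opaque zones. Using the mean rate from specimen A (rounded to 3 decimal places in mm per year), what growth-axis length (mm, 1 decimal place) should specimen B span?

Specimen A: adjusted count: 59 + 3 = 62 opaque zones.
A: Extension rate ≈ 9.1 / 62 = 0.147 mm per year.
Length of B = 0.147 × 37 = 5.4 mm.

5.4 mm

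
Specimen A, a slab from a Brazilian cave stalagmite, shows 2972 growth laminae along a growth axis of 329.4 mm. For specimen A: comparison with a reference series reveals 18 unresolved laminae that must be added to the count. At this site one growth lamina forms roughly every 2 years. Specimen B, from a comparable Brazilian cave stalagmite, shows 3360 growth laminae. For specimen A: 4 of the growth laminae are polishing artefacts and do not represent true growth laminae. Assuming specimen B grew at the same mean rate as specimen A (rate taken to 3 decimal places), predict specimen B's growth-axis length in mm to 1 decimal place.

Specimen A: correcting the raw count gives 2972 − 4 + 18 = 2986 true growth laminae.
Specimen A: multiplying by 2 years per growth lamina: 2986 × 2 = 5972 years.
A: Extension rate ≈ 329.4 / 5972 = 0.055 mm per year.
Specimen B: at 2 years per growth lamina, 3360 × 2 = 6720 years. B's length ≈ 0.055 × 6720 = 369.6 mm.

369.6 mm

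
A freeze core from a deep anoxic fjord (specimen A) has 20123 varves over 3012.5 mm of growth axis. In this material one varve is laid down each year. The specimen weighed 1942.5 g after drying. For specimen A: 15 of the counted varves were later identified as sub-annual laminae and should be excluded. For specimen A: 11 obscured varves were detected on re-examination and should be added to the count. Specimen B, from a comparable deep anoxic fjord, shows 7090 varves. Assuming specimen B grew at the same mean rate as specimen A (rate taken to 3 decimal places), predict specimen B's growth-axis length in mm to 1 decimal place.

Specimen A: correcting the raw count gives 20123 − 15 + 11 = 20119 true varves.
A: Extension rate ≈ 3012.5 / 20119 = 0.150 mm per year.
Length of B = 0.150 × 7090 = 1063.5 mm.

1063.5 mm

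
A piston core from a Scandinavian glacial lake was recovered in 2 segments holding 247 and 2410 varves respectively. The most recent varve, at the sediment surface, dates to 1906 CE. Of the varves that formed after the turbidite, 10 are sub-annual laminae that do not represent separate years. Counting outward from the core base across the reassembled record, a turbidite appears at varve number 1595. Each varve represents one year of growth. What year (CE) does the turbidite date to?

854 CE

Total varves = 247 + 2410 = 2657.
The turbidite sits at varve 1595 from the core base, so 2657 − 1595 = 1062 varves formed after it.
Excluding 10 false varves: 1062 − 10 = 1052.
The varve at the sediment surface is 1906 CE, so the turbidite dates to 1906 − 1052 = 854 CE.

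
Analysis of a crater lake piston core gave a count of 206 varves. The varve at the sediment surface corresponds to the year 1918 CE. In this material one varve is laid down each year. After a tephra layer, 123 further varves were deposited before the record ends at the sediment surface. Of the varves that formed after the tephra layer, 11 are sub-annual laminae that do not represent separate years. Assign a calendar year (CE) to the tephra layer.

1806 CE

There are 123 varves younger than the tephra layer.
123 − 11 false = 112 true varves after the tephra layer.
The varve at the sediment surface is 1918 CE, so the tephra layer dates to 1918 − 112 = 1806 CE.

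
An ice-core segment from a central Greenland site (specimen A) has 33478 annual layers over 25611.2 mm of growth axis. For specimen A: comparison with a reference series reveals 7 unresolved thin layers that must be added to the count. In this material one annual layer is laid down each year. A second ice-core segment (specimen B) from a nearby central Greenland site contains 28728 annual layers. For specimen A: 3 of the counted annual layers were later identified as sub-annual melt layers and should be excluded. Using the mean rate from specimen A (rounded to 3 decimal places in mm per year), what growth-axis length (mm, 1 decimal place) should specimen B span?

21976.9 mm

Specimen A: after corrections the count is 33478 − 3 + 7 = 33482 annual layers.
A: 25611.2 mm over 33482 years gives 25611.2 / 33482 ≈ 0.765 mm per year.
B's length ≈ 0.765 × 28728 = 21976.9 mm.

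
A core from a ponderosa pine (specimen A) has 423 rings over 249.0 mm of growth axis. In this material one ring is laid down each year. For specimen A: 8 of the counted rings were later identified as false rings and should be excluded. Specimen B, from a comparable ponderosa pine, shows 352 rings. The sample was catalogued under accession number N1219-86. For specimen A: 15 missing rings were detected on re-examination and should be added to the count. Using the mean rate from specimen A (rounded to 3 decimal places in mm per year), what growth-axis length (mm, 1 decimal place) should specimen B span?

203.8 mm

Specimen A: after corrections the count is 423 − 8 + 15 = 430 rings.
A: Mean rate = 249.0 mm / 430 years ≈ 0.579 mm/yr.
For B, 0.579 mm/year × 352 years = 203.8 mm.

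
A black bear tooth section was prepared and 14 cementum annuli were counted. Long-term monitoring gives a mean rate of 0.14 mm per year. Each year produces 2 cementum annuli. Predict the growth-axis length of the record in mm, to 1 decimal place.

1.0 mm

14 cementum annuli at 2 per year is 14 / 2 = 7 years.
Predicted length = 0.14 mm/year × 7 years = 1.0 mm.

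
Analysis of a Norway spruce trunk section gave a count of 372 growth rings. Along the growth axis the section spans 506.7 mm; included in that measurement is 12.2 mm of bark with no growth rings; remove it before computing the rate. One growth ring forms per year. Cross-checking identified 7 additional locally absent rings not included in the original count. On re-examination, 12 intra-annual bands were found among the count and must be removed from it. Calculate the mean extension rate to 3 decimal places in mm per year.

1.347 mm per year

After corrections the count is 372 − 12 + 7 = 367 growth rings.
The growth record spans 506.7 − 12.2 = 494.5 mm.
Mean rate = 494.5 mm / 367 years ≈ 1.347 mm per year.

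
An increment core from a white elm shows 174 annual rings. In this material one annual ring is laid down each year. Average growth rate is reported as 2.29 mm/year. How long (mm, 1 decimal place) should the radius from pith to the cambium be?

The record spans 174 years at 2.29 mm per year.
Length ≈ 2.29 × 174 = 398.5 mm.

398.5 mm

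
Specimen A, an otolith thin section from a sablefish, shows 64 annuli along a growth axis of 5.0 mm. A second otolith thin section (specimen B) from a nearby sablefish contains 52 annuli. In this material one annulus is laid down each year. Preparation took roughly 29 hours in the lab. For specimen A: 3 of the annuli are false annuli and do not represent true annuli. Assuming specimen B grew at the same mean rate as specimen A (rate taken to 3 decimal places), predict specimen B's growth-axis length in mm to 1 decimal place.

4.3 mm

Specimen A: after corrections the count is 64 − 3 = 61 annuli.
A: Mean rate = 5.0 mm / 61 years ≈ 0.082 mm/year.
For B, 0.082 mm/year × 52 years = 4.3 mm.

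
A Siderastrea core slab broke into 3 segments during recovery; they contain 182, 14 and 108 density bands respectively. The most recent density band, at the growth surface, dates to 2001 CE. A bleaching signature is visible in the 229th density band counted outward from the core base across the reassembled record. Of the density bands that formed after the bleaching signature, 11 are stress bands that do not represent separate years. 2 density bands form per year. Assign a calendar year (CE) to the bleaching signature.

Total density bands = 182 + 14 + 108 = 304.
The bleaching signature sits at density band 229 from the core base, so 304 − 229 = 75 density bands formed after it.
Removing the 11 false density bands leaves 75 − 11 = 64 true density bands beyond the bleaching signature.
With 2 density bands per year, 64 / 2 = 32 years.
The density band at the growth surface is 2001 CE, so the bleaching signature dates to 2001 − 32 = 1969 CE.

1969 CE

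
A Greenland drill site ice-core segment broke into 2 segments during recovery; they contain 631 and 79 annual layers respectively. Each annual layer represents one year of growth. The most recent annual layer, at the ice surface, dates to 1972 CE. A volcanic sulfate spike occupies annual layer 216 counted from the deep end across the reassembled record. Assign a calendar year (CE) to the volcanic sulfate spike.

1478 CE

Total annual layers = 631 + 79 = 710.
The volcanic sulfate spike sits at annual layer 216 from the deep end, so 710 − 216 = 494 annual layers formed after it.
1972 − 494 = 1478 CE.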